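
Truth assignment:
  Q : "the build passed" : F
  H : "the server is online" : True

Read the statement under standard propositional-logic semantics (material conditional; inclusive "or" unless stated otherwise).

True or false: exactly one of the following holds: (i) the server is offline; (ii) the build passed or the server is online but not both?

In symbols: ¬H ⊕ (Q ⊕ H)

¬H = ¬T = F
Q ⊕ H = F ⊕ T = T
¬H ⊕ (Q ⊕ H) = F ⊕ T = T

true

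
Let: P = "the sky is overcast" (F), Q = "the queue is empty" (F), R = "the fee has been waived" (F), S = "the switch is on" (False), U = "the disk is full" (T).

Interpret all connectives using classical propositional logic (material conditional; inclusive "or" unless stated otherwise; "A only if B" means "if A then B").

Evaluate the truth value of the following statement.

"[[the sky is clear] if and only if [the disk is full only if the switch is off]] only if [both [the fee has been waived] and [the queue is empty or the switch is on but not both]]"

false

In symbols: (not P iff (U -> not S)) -> (R and (Q xor S))

not P = not False = True
not S = not False = True
U -> not S = True -> True = True
not P iff (U -> not S) = True iff True = True
Q xor S = False xor False = False
R and (Q xor S) = False and False = False
(not P iff (U -> not S)) -> (R and (Q xor S)) = True -> False = False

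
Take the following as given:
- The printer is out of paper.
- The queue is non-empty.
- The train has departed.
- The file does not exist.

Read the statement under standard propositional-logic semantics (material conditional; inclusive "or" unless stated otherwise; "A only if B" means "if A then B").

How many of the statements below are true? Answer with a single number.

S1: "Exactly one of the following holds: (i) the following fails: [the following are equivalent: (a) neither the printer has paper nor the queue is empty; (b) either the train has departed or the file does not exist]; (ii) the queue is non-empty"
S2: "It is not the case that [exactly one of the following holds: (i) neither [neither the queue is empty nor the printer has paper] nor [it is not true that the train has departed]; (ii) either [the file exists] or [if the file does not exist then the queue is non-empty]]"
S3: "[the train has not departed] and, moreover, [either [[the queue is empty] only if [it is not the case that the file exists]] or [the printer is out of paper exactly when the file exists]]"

Let P = "the printer has paper" (F), Q = "the queue is empty" (F), R = "the train has departed" (T), S = "the file exists" (F).

S1: This is ~((P nor Q) <-> (R | ~S)) xor ~Q.

P nor Q = F nor F = T
~S = ~F = T
R | ~S = T | T = T
(P nor Q) <-> (R | ~S) = T <-> T = T
~((P nor Q) <-> (R | ~S)) = ~T = F
~Q = ~F = T
~((P nor Q) <-> (R | ~S)) xor ~Q = F xor T = T
Hence S1 is true.

S2: In symbols: ~(((Q nor P) nor ~R) xor (S | (~S -> ~Q)))

Q nor P = F nor F = T
~R = ~T = F
(Q nor P) nor ~R = T nor F = F
~S = ~F = T
~Q = ~F = T
~S -> ~Q = T -> T = T
S | (~S -> ~Q) = F | T = T
((Q nor P) nor ~R) xor (S | (~S -> ~Q)) = F xor T = T
~(((Q nor P) nor ~R) xor (S | (~S -> ~Q))) = ~T = F
Hence S2 is false.

S3: Formalization: ~R & ((Q -> ~S) | (~P <-> S))

~R = ~T = F
~S = ~F = T
Q -> ~S = F -> T = T
~P = ~F = T
~P <-> S = T <-> F = F
(Q -> ~S) | (~P <-> S) = T | F = T
~R & ((Q -> ~S) | (~P <-> S)) = F & T = F
Hence S3 is false.

True statements: 1 (S1).

1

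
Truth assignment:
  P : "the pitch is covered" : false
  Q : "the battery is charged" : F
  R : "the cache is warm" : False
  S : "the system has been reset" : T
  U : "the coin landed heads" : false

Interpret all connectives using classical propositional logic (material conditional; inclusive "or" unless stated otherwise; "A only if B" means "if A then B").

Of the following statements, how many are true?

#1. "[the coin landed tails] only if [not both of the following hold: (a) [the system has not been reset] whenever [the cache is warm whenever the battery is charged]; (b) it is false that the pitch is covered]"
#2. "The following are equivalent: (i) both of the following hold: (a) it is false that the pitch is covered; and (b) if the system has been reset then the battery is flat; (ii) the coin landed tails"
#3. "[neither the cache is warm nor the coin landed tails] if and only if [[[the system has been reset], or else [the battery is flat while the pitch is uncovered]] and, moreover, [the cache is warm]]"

3

#1: In symbols: ¬U → (((Q → R) → ¬S) ↑ ¬P)

¬U = ¬F = T
Q → R = F → F = T
¬S = ¬T = F
(Q → R) → ¬S = T → F = F
¬P = ¬F = T
((Q → R) → ¬S) ↑ ¬P = F ↑ T = T
¬U → (((Q → R) → ¬S) ↑ ¬P) = T → T = T
Thus #1 is true.

#2: Parsed as (¬P ∧ (S → ¬Q)) ↔ ¬U

¬P = ¬F = T
¬Q = ¬F = T
S → ¬Q = T → T = T
¬P ∧ (S → ¬Q) = T ∧ T = T
¬U = ¬F = T
(¬P ∧ (S → ¬Q)) ↔ ¬U = T ↔ T = T
Thus #2 is true.

#3: Parsed as (R ↓ ¬U) ↔ ((S ∨ (¬Q ∧ ¬P)) ∧ R)

¬U = ¬F = T
R ↓ ¬U = F ↓ T = F
¬Q = ¬F = T
¬P = ¬F = T
¬Q ∧ ¬P = T ∧ T = T
S ∨ (¬Q ∧ ¬P) = T ∨ T = T
(S ∨ (¬Q ∧ ¬P)) ∧ R = T ∧ F = F
(R ↓ ¬U) ↔ ((S ∨ (¬Q ∧ ¬P)) ∧ R) = F ↔ F = T
Hence #3 is true.

True statements: 3 (#1, #2, #3).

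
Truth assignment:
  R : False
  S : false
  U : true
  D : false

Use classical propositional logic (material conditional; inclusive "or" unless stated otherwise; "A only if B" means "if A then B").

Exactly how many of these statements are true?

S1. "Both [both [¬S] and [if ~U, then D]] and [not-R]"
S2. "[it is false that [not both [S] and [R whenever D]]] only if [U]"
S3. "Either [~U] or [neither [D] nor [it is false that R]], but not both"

S1: This is (¬S ∧ (¬U → D)) ∧ ¬R.

¬S = ¬F = T
¬U = ¬T = F
¬U → D = F → F = T
¬S ∧ (¬U → D) = T ∧ T = T
¬R = ¬F = T
(¬S ∧ (¬U → D)) ∧ ¬R = T ∧ T = T
Thus S1 is true.

S2: Formalization: ¬(S ↑ (D → R)) → U

D → R = F → F = T
S ↑ (D → R) = F ↑ T = T
¬(S ↑ (D → R)) = ¬T = F
¬(S ↑ (D → R)) → U = F → T = T
So S2 is true.

S3: This is ¬U ⊕ (D ↓ ¬R).

¬U = ¬T = F
¬R = ¬F = T
D ↓ ¬R = F ↓ T = F
¬U ⊕ (D ↓ ¬R) = F ⊕ F = F
Hence S3 is false.

True statements: 2 (S1, S2).

2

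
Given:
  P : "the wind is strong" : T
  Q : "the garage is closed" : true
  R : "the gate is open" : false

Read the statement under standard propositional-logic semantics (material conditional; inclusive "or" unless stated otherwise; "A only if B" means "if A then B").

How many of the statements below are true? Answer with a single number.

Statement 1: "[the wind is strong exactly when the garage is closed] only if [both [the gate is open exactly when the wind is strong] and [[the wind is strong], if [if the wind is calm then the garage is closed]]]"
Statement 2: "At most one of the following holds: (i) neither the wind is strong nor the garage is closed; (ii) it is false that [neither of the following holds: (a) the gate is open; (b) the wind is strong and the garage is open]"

1

Statement 1: In symbols: (P <-> Q) -> ((R <-> P) & ((~P -> Q) -> P))

P <-> Q = T <-> T = T
R <-> P = F <-> T = F
~P = ~T = F
~P -> Q = F -> T = T
(~P -> Q) -> P = T -> T = T
(R <-> P) & ((~P -> Q) -> P) = F & T = F
(P <-> Q) -> ((R <-> P) & ((~P -> Q) -> P)) = T -> F = F
Thus Statement 1 is false.

Statement 2: This is (P nor Q) nand ~(R nor (P & ~Q)).

P nor Q = T nor T = F
~Q = ~T = F
P & ~Q = T & F = F
R nor (P & ~Q) = F nor F = T
~(R nor (P & ~Q)) = ~T = F
(P nor Q) nand ~(R nor (P & ~Q)) = F nand F = T
Hence Statement 2 is true.

True statements: 1 (Statement 2).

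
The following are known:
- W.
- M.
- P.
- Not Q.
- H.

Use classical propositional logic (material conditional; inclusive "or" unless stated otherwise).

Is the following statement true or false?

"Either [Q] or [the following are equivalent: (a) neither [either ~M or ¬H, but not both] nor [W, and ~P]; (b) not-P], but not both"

False.

Parsed as Q ⊕ (((¬M ⊕ ¬H) ↓ (W ∧ ¬P)) ↔ ¬P)

¬M = ¬T = F
¬H = ¬T = F
¬M ⊕ ¬H = F ⊕ F = F
¬P = ¬T = F
W ∧ ¬P = T ∧ F = F
(¬M ⊕ ¬H) ↓ (W ∧ ¬P) = F ↓ F = T
¬P = ¬T = F
((¬M ⊕ ¬H) ↓ (W ∧ ¬P)) ↔ ¬P = T ↔ F = F
Q ⊕ (((¬M ⊕ ¬H) ↓ (W ∧ ¬P)) ↔ ¬P) = F ⊕ F = F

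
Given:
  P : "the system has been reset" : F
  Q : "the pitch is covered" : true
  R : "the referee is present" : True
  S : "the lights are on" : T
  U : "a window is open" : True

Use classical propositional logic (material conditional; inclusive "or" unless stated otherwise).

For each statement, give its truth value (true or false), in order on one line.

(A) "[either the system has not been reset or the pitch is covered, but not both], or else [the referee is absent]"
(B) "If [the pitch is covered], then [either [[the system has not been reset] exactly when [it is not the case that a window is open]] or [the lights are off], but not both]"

(A): This is (¬P ⊕ Q) ∨ ¬R.

¬P = ¬F = T
¬P ⊕ Q = T ⊕ T = F
¬R = ¬T = F
(¬P ⊕ Q) ∨ ¬R = F ∨ F = F
Hence (A) is false.

(B): This is Q → ((¬P ↔ ¬U) ⊕ ¬S).

¬P = ¬F = T
¬U = ¬T = F
¬P ↔ ¬U = T ↔ F = F
¬S = ¬T = F
(¬P ↔ ¬U) ⊕ ¬S = F ⊕ F = F
Q → ((¬P ↔ ¬U) ⊕ ¬S) = T → F = F
Thus (B) is false.

(A) false; (B) false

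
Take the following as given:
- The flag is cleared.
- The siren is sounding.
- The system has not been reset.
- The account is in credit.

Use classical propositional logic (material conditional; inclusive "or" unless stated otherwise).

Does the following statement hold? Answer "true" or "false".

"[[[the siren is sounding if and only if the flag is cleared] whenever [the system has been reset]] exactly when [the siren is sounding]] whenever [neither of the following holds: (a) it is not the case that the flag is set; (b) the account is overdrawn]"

Let M = "the flag is set" (F), U = "the account is overdrawn" (F), R = "the system has been reset" (F), K = "the siren is sounding" (T).
This is (¬M ↓ U) → ((R → (K ↔ ¬M)) ↔ K).

¬M = ¬F = T
¬M ↓ U = T ↓ F = F
¬M = ¬F = T
K ↔ ¬M = T ↔ T = T
R → (K ↔ ¬M) = F → T = T
(R → (K ↔ ¬M)) ↔ K = T ↔ T = T
(¬M ↓ U) → ((R → (K ↔ ¬M)) ↔ K) = F → T = T

True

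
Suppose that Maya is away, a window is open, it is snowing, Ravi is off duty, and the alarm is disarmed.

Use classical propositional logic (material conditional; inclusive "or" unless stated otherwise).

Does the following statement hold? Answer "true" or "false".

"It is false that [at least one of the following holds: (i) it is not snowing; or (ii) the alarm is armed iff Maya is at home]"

The statement is false.

Let L = "it is snowing" (True), H = "the alarm is armed" (False), D = "Maya is at home" (False).
Parsed as not (not L or (H iff D))

not L = not True = False
H iff D = False iff False = True
not L or (H iff D) = False or True = True
not (not L or (H iff D)) = not True = False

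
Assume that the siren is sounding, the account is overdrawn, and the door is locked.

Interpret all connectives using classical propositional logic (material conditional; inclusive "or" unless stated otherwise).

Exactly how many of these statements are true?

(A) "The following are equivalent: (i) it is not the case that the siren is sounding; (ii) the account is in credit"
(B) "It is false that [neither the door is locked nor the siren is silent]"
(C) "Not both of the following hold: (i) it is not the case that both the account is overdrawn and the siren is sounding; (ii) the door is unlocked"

3

Let R = "the siren is sounding" (T), W = "the account is overdrawn" (T), P = "the door is locked" (T).

(A): In symbols: ~R <-> ~W

~R = ~T = F
~W = ~T = F
~R <-> ~W = F <-> F = T
Thus (A) is true.

(B): Formalization: ~(P nor ~R)

~R = ~T = F
P nor ~R = T nor F = F
~(P nor ~R) = ~F = T
So (B) is true.

(C): Parsed as (W nand R) nand ~P

W nand R = T nand T = F
~P = ~T = F
(W nand R) nand ~P = F nand F = T
Thus (C) is true.

True statements: 3.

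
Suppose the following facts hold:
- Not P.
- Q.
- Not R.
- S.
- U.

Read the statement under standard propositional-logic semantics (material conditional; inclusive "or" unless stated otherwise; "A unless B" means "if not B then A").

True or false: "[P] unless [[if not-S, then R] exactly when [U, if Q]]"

True.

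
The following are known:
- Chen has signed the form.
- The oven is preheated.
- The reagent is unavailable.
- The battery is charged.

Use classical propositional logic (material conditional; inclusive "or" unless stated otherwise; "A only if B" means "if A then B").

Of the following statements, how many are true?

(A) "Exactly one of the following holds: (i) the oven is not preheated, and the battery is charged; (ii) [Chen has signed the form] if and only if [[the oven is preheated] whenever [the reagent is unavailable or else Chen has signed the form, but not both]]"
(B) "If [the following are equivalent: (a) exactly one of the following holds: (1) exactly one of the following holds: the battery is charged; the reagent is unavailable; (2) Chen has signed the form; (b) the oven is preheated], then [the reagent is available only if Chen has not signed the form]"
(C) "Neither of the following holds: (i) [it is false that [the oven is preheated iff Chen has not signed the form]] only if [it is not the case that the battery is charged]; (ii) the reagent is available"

3

Let Q = "the oven is preheated" (True), G = "the battery is charged" (True), L = "Chen has signed the form" (True), K = "the reagent is available" (False).

(A): This is (not Q and G) xor (L iff ((not K xor L) -> Q)).

not Q = not True = False
not Q and G = False and True = False
not K = not False = True
not K xor L = True xor True = False
(not K xor L) -> Q = False -> True = True
L iff ((not K xor L) -> Q) = True iff True = True
(not Q and G) xor (L iff ((not K xor L) -> Q)) = False xor True = True
So (A) is true.

(B): Formalization: (((G xor not K) xor L) iff Q) -> (K -> not L)

not K = not False = True
G xor not K = True xor True = False
(G xor not K) xor L = False xor True = True
((G xor not K) xor L) iff Q = True iff True = True
not L = not True = False
K -> not L = False -> False = True
(((G xor not K) xor L) iff Q) -> (K -> not L) = True -> True = True
Hence (B) is true.

(C): Parsed as (not (Q iff not L) -> not G) nor K

not L = not True = False
Q iff not L = True iff False = False
not (Q iff not L) = not False = True
not G = not True = False
not (Q iff not L) -> not G = True -> False = False
(not (Q iff not L) -> not G) nor K = False nor False = True
So (C) is true.

3 of the 3 statements are true ((A), (B), (C)).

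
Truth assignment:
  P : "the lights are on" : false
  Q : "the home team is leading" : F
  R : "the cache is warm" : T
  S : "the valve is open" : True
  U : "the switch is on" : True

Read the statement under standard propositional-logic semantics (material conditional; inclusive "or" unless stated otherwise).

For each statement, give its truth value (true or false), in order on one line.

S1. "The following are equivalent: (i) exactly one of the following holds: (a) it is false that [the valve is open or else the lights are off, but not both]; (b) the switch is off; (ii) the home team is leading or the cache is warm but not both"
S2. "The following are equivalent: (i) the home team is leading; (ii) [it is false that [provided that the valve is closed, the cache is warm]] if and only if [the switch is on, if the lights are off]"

S1 True, S2 True

S1: In symbols: (¬(S ⊕ ¬P) ⊕ ¬U) ↔ (Q ⊕ R)

¬P = ¬F = T
S ⊕ ¬P = T ⊕ T = F
¬(S ⊕ ¬P) = ¬F = T
¬U = ¬T = F
¬(S ⊕ ¬P) ⊕ ¬U = T ⊕ F = T
Q ⊕ R = F ⊕ T = T
(¬(S ⊕ ¬P) ⊕ ¬U) ↔ (Q ⊕ R) = T ↔ T = T
So S1 is true.

S2: Parsed as Q ↔ (¬(¬S → R) ↔ (¬P → U))

¬S = ¬T = F
¬S → R = F → T = T
¬(¬S → R) = ¬T = F
¬P = ¬F = T
¬P → U = T → T = T
¬(¬S → R) ↔ (¬P → U) = F ↔ T = F
Q ↔ (¬(¬S → R) ↔ (¬P → U)) = F ↔ F = T
Thus S2 is true.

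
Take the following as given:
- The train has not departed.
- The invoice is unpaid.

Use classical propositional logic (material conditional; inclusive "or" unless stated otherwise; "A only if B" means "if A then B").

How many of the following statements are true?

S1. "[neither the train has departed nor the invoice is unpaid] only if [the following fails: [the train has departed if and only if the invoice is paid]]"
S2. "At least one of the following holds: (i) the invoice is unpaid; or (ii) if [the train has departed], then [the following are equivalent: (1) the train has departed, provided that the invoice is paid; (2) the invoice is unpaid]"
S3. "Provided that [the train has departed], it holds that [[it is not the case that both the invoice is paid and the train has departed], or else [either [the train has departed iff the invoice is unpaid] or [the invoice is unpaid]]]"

Let P = "the train has departed" (False), Q = "the invoice is paid" (False).

S1: In symbols: (P nor not Q) -> not (P iff Q)

not Q = not False = True
P nor not Q = False nor True = False
P iff Q = False iff False = True
not (P iff Q) = not True = False
(P nor not Q) -> not (P iff Q) = False -> False = True
Thus S1 is true.

S2: In symbols: not Q or (P -> ((Q -> P) iff not Q))

not Q = not False = True
Q -> P = False -> False = True
not Q = not False = True
(Q -> P) iff not Q = True iff True = True
P -> ((Q -> P) iff not Q) = False -> True = True
not Q or (P -> ((Q -> P) iff not Q)) = True or True = True
Thus S2 is true.

S3: In symbols: P -> ((Q nand P) or ((P iff not Q) or not Q))

Q nand P = False nand False = True
not Q = not False = True
P iff not Q = False iff True = False
not Q = not False = True
(P iff not Q) or not Q = False or True = True
(Q nand P) or ((P iff not Q) or not Q) = True or True = True
P -> ((Q nand P) or ((P iff not Q) or not Q)) = False -> True = True
Hence S3 is true.

Count: 3.

3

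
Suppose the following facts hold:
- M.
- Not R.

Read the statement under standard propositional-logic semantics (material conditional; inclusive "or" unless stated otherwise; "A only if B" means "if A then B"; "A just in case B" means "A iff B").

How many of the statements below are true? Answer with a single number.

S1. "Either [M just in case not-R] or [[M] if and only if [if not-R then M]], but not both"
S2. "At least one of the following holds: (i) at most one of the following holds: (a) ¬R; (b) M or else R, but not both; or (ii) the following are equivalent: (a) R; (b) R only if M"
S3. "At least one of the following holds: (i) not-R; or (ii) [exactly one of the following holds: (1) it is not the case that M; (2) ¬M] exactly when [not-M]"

1

S1: In symbols: (M ↔ ¬R) ⊕ (M ↔ (¬R → M))

¬R = ¬F = T
M ↔ ¬R = T ↔ T = T
¬R = ¬F = T
¬R → M = T → T = T
M ↔ (¬R → M) = T ↔ T = T
(M ↔ ¬R) ⊕ (M ↔ (¬R → M)) = T ⊕ T = F
Thus S1 is false.

S2: Parsed as (¬R ↑ (M ⊕ R)) ∨ (R ↔ (R → M))

¬R = ¬F = T
M ⊕ R = T ⊕ F = T
¬R ↑ (M ⊕ R) = T ↑ T = F
R → M = F → T = T
R ↔ (R → M) = F ↔ T = F
(¬R ↑ (M ⊕ R)) ∨ (R ↔ (R → M)) = F ∨ F = F
So S2 is false.

S3: Formalization: ¬R ∨ ((¬M ⊕ ¬M) ↔ ¬M)

¬R = ¬F = T
¬M = ¬T = F
¬M = ¬T = F
¬M ⊕ ¬M = F ⊕ F = F
¬M = ¬T = F
(¬M ⊕ ¬M) ↔ ¬M = F ↔ F = T
¬R ∨ ((¬M ⊕ ¬M) ↔ ¬M) = T ∨ T = T
Hence S3 is true.

Count: 1.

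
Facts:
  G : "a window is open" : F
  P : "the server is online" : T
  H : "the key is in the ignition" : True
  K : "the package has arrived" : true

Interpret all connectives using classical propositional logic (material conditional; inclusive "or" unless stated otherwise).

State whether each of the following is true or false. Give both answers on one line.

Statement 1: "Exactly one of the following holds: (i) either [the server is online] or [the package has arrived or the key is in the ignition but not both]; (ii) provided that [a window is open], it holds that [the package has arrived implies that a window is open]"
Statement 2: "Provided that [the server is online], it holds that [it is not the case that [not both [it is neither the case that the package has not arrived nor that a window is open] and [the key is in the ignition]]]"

Statement 1: In symbols: (P or (K xor H)) xor (G -> (K -> G))

K xor H = True xor True = False
P or (K xor H) = True or False = True
K -> G = True -> False = False
G -> (K -> G) = False -> False = True
(P or (K xor H)) xor (G -> (K -> G)) = True xor True = False
Hence Statement 1 is false.

Statement 2: In symbols: P -> not ((not K nor G) nand H)

not K = not True = False
not K nor G = False nor False = True
(not K nor G) nand H = True nand True = False
not ((not K nor G) nand H) = not False = True
P -> not ((not K nor G) nand H) = True -> True = True
So Statement 2 is true.

Statement 1 F / Statement 2 T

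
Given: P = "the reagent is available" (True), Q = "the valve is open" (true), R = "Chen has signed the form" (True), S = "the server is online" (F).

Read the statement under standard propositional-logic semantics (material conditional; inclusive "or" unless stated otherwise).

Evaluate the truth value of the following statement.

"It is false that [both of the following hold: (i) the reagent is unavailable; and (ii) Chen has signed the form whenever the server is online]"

This is not (not P and (S -> R)).

not P = not True = False
S -> R = False -> True = True
not P and (S -> R) = False and True = False
not (not P and (S -> R)) = not False = True

The statement is true.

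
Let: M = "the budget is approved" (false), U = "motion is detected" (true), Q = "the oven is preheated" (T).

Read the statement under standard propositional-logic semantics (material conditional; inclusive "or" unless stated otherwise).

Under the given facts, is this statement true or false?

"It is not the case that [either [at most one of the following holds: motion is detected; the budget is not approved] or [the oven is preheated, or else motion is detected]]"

false

This is not ((U nand not M) or (Q or U)).

not M = not False = True
U nand not M = True nand True = False
Q or U = True or True = True
(U nand not M) or (Q or U) = False or True = True
not ((U nand not M) or (Q or U)) = not True = False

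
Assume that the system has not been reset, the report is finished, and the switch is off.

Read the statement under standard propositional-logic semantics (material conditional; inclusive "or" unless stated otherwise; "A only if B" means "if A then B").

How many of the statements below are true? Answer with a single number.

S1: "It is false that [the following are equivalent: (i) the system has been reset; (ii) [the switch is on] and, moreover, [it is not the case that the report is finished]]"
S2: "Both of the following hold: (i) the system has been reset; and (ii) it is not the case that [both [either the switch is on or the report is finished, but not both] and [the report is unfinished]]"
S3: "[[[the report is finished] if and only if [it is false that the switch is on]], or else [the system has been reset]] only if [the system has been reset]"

Let V = "the system has been reset" (False), P = "the switch is on" (False), D = "the report is finished" (True).

S1: Formalization: not (V iff (P and not D))

not D = not True = False
P and not D = False and False = False
V iff (P and not D) = False iff False = True
not (V iff (P and not D)) = not True = False
Thus S1 is false.

S2: Formalization: V and not ((P xor D) and not D)

P xor D = False xor True = True
not D = not True = False
(P xor D) and not D = True and False = False
not ((P xor D) and not D) = not False = True
V and not ((P xor D) and not D) = False and True = False
Hence S2 is false.

S3: Parsed as ((D iff not P) or V) -> V

not P = not False = True
D iff not P = True iff True = True
(D iff not P) or V = True or False = True
((D iff not P) or V) -> V = True -> False = False
So S3 is false.

Count: 0.

0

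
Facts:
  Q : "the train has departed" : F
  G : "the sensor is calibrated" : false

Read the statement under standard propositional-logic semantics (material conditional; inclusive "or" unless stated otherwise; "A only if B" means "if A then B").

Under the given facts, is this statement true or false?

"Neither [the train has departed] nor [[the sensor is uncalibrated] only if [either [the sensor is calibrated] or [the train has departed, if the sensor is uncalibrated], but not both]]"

This is Q ↓ (¬G → (G ⊕ (¬G → Q))).

¬G = ¬F = T
¬G = ¬F = T
¬G → Q = T → F = F
G ⊕ (¬G → Q) = F ⊕ F = F
¬G → (G ⊕ (¬G → Q)) = T → F = F
Q ↓ (¬G → (G ⊕ (¬G → Q))) = F ↓ F = T

The statement is true.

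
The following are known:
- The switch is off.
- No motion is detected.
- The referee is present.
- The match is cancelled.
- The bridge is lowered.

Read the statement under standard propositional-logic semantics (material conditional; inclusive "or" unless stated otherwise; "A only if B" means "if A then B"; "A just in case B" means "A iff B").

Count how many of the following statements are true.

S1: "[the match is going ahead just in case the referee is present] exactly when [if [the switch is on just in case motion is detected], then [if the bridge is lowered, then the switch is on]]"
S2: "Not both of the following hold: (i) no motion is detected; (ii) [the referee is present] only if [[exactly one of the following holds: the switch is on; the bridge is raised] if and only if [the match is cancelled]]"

2

Let K = "the match is cancelled" (T), N = "the referee is present" (T), R = "the switch is on" (F), M = "motion is detected" (F), G = "the bridge is raised" (F).

S1: This is (¬K ↔ N) ↔ ((R ↔ M) → (¬G → R)).

¬K = ¬T = F
¬K ↔ N = F ↔ T = F
R ↔ M = F ↔ F = T
¬G = ¬F = T
¬G → R = T → F = F
(R ↔ M) → (¬G → R) = T → F = F
(¬K ↔ N) ↔ ((R ↔ M) → (¬G → R)) = F ↔ F = T
Hence S1 is true.

S2: Formalization: ¬M ↑ (N → ((R ⊕ G) ↔ K))

¬M = ¬F = T
R ⊕ G = F ⊕ F = F
(R ⊕ G) ↔ K = F ↔ T = F
N → ((R ⊕ G) ↔ K) = T → F = F
¬M ↑ (N → ((R ⊕ G) ↔ K)) = T ↑ F = T
Hence S2 is true.

True statements: 2 (S1, S2).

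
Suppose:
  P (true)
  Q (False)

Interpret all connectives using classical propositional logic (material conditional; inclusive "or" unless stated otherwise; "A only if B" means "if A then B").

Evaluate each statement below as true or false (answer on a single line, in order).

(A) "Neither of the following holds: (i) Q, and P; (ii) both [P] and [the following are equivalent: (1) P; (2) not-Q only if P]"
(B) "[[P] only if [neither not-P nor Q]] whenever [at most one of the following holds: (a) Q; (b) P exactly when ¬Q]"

(A): In symbols: (Q & P) nor (P & (P <-> (~Q -> P)))

Q & P = F & T = F
~Q = ~F = T
~Q -> P = T -> T = T
P <-> (~Q -> P) = T <-> T = T
P & (P <-> (~Q -> P)) = T & T = T
(Q & P) nor (P & (P <-> (~Q -> P))) = F nor T = F
Hence (A) is false.

(B): In symbols: (Q nand (P <-> ~Q)) -> (P -> (~P nor Q))

~Q = ~F = T
P <-> ~Q = T <-> T = T
Q nand (P <-> ~Q) = F nand T = T
~P = ~T = F
~P nor Q = F nor F = T
P -> (~P nor Q) = T -> T = T
(Q nand (P <-> ~Q)) -> (P -> (~P nor Q)) = T -> T = T
Thus (B) is true.

(A) F; (B) T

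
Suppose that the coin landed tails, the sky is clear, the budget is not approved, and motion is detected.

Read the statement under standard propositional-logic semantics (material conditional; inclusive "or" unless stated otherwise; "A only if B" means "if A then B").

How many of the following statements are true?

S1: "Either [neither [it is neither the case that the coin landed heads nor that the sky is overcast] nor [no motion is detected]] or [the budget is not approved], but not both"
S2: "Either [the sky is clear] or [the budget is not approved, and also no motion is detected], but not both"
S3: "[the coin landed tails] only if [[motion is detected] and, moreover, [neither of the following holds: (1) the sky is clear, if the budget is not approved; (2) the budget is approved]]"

Let P = "the coin landed heads" (False), Q = "the sky is overcast" (False), S = "motion is detected" (True), R = "the budget is approved" (False).

S1: Parsed as ((P nor Q) nor not S) xor not R

P nor Q = False nor False = True
not S = not True = False
(P nor Q) nor not S = True nor False = False
not R = not False = True
((P nor Q) nor not S) xor not R = False xor True = True
Thus S1 is true.

S2: In symbols: not Q xor (not R and not S)

not Q = not False = True
not R = not False = True
not S = not True = False
not R and not S = True and False = False
not Q xor (not R and not S) = True xor False = True
So S2 is true.

S3: In symbols: not P -> (S and ((not R -> not Q) nor R))

not P = not False = True
not R = not False = True
not Q = not False = True
not R -> not Q = True -> True = True
(not R -> not Q) nor R = True nor False = False
S and ((not R -> not Q) nor R) = True and False = False
not P -> (S and ((not R -> not Q) nor R)) = True -> False = False
Thus S3 is false.

2 of the 3 statements are true.

2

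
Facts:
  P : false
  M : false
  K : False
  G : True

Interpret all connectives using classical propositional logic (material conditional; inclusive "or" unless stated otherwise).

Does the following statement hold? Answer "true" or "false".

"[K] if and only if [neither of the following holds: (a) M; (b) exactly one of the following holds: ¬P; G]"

False

This is K ↔ (M ↓ (¬P ⊕ G)).

¬P = ¬F = T
¬P ⊕ G = T ⊕ T = F
M ↓ (¬P ⊕ G) = F ↓ F = T
K ↔ (M ↓ (¬P ⊕ G)) = F ↔ T = F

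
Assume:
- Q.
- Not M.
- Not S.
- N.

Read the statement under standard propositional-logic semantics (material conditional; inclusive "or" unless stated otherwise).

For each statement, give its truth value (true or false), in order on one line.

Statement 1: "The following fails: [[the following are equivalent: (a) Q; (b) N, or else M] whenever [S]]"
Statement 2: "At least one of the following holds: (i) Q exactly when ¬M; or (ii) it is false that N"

Statement 1: This is ~(S -> (Q <-> (N | M))).

N | M = T | F = T
Q <-> (N | M) = T <-> T = T
S -> (Q <-> (N | M)) = F -> T = T
~(S -> (Q <-> (N | M))) = ~T = F
Thus Statement 1 is false.

Statement 2: Formalization: (Q <-> ~M) | ~N

~M = ~F = T
Q <-> ~M = T <-> T = T
~N = ~T = F
(Q <-> ~M) | ~N = T | F = T
Thus Statement 2 is true.

Statement 1 F, Statement 2 T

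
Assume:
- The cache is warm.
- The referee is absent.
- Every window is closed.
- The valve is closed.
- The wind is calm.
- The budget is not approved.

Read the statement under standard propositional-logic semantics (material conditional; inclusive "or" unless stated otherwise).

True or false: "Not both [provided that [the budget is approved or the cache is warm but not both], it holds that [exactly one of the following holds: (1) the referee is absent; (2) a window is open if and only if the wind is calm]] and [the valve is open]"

Let V = "the budget is approved" (F), P = "the cache is warm" (T), Q = "the referee is present" (F), R = "a window is open" (F), U = "the wind is strong" (F), S = "the valve is open" (F).
Parsed as ((V xor P) -> (~Q xor (R <-> ~U))) nand S

V xor P = F xor T = T
~Q = ~F = T
~U = ~F = T
R <-> ~U = F <-> T = F
~Q xor (R <-> ~U) = T xor F = T
(V xor P) -> (~Q xor (R <-> ~U)) = T -> T = T
((V xor P) -> (~Q xor (R <-> ~U))) nand S = T nand F = T

True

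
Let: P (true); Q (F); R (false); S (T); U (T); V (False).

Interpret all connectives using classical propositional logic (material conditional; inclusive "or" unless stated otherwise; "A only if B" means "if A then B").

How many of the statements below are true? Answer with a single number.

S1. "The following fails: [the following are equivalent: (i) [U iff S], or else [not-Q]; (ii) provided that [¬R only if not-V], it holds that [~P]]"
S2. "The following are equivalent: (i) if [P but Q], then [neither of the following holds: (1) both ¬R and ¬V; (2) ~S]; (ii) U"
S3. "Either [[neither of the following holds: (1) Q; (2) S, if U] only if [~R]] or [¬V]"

3

S1: In symbols: ¬(((U ↔ S) ∨ ¬Q) ↔ ((¬R → ¬V) → ¬P))

U ↔ S = T ↔ T = T
¬Q = ¬F = T
(U ↔ S) ∨ ¬Q = T ∨ T = T
¬R = ¬F = T
¬V = ¬F = T
¬R → ¬V = T → T = T
¬P = ¬T = F
(¬R → ¬V) → ¬P = T → F = F
((U ↔ S) ∨ ¬Q) ↔ ((¬R → ¬V) → ¬P) = T ↔ F = F
¬(((U ↔ S) ∨ ¬Q) ↔ ((¬R → ¬V) → ¬P)) = ¬F = T
Thus S1 is true.

S2: In symbols: ((P ∧ Q) → ((¬R ∧ ¬V) ↓ ¬S)) ↔ U

P ∧ Q = T ∧ F = F
¬R = ¬F = T
¬V = ¬F = T
¬R ∧ ¬V = T ∧ T = T
¬S = ¬T = F
(¬R ∧ ¬V) ↓ ¬S = T ↓ F = F
(P ∧ Q) → ((¬R ∧ ¬V) ↓ ¬S) = F → F = T
((P ∧ Q) → ((¬R ∧ ¬V) ↓ ¬S)) ↔ U = T ↔ T = T
Thus S2 is true.

S3: In symbols: ((Q ↓ (U → S)) → ¬R) ∨ ¬V

U → S = T → T = T
Q ↓ (U → S) = F ↓ T = F
¬R = ¬F = T
(Q ↓ (U → S)) → ¬R = F → T = T
¬V = ¬F = T
((Q ↓ (U → S)) → ¬R) ∨ ¬V = T ∨ T = T
Thus S3 is true.

3 of the 3 statements are true (S1, S2, S3).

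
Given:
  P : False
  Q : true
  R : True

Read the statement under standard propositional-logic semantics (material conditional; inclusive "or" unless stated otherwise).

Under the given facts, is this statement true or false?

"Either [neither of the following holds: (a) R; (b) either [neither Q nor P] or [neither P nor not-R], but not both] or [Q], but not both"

True

This is (R ↓ ((Q ↓ P) ⊕ (P ↓ ¬R))) ⊕ Q.

Q ↓ P = T ↓ F = F
¬R = ¬T = F
P ↓ ¬R = F ↓ F = T
(Q ↓ P) ⊕ (P ↓ ¬R) = F ⊕ T = T
R ↓ ((Q ↓ P) ⊕ (P ↓ ¬R)) = T ↓ T = F
(R ↓ ((Q ↓ P) ⊕ (P ↓ ¬R))) ⊕ Q = F ⊕ T = T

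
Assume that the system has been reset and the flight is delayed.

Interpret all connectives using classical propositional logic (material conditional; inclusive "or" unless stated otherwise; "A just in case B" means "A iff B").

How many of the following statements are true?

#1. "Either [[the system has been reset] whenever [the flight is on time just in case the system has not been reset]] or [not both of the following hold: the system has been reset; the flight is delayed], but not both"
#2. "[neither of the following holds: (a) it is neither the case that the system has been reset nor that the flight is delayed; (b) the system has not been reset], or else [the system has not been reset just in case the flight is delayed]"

2

Let Q = "the flight is delayed" (T), P = "the system has been reset" (T).

#1: Formalization: ((¬Q ↔ ¬P) → P) ⊕ (P ↑ Q)

¬Q = ¬T = F
¬P = ¬T = F
¬Q ↔ ¬P = F ↔ F = T
(¬Q ↔ ¬P) → P = T → T = T
P ↑ Q = T ↑ T = F
((¬Q ↔ ¬P) → P) ⊕ (P ↑ Q) = T ⊕ F = T
So #1 is true.

#2: In symbols: ((P ↓ Q) ↓ ¬P) ∨ (¬P ↔ Q)

P ↓ Q = T ↓ T = F
¬P = ¬T = F
(P ↓ Q) ↓ ¬P = F ↓ F = T
¬P = ¬T = F
¬P ↔ Q = F ↔ T = F
((P ↓ Q) ↓ ¬P) ∨ (¬P ↔ Q) = T ∨ F = T
Thus #2 is true.

2 of the 2 statements are true (#1, #2).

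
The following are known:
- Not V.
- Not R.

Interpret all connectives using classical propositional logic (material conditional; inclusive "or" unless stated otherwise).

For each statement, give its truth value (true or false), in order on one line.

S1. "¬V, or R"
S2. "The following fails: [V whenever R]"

S1 true / S2 false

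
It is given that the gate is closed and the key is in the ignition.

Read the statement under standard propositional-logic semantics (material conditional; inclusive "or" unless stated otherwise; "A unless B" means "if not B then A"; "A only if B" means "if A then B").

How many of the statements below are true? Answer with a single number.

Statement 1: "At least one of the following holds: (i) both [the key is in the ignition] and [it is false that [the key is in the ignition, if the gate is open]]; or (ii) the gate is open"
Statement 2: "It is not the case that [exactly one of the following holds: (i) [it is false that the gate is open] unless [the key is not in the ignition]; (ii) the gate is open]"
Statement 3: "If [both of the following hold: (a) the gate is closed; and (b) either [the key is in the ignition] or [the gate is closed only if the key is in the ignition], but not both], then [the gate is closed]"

1

Let Q = "the key is in the ignition" (True), P = "the gate is open" (False).

Statement 1: This is (Q and not (P -> Q)) or P.

P -> Q = False -> True = True
not (P -> Q) = not True = False
Q and not (P -> Q) = True and False = False
(Q and not (P -> Q)) or P = False or False = False
Thus Statement 1 is false.

Statement 2: Formalization: not ((not P or not Q) xor P)

not P = not False = True
not Q = not True = False
not P or not Q = True or False = True
(not P or not Q) xor P = True xor False = True
not ((not P or not Q) xor P) = not True = False
So Statement 2 is false.

Statement 3: This is (not P and (Q xor (not P -> Q))) -> not P.

not P = not False = True
not P = not False = True
not P -> Q = True -> True = True
Q xor (not P -> Q) = True xor True = False
not P and (Q xor (not P -> Q)) = True and False = False
not P = not False = True
(not P and (Q xor (not P -> Q))) -> not P = False -> True = True
Thus Statement 3 is true.

True statements: 1 (Statement 3).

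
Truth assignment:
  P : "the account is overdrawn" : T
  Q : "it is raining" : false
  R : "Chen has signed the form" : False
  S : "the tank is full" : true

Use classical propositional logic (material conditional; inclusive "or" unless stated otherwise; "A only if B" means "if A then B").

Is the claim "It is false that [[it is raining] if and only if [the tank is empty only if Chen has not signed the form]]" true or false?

Formalization: ¬(Q ↔ (¬S → ¬R))

¬S = ¬T = F
¬R = ¬F = T
¬S → ¬R = F → T = T
Q ↔ (¬S → ¬R) = F ↔ T = F
¬(Q ↔ (¬S → ¬R)) = ¬F = T

True.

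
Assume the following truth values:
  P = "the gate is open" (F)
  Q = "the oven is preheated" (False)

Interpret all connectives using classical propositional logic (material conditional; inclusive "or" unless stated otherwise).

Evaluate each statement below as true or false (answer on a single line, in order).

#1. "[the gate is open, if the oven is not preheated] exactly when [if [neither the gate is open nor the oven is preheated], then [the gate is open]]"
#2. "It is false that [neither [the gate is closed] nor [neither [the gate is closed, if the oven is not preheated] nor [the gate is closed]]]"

#1 True / #2 True

#1: This is (not Q -> P) iff ((P nor Q) -> P).

not Q = not False = True
not Q -> P = True -> False = False
P nor Q = False nor False = True
(P nor Q) -> P = True -> False = False
(not Q -> P) iff ((P nor Q) -> P) = False iff False = True
Thus #1 is true.

#2: In symbols: not (not P nor ((not Q -> not P) nor not P))

not P = not False = True
not Q = not False = True
not P = not False = True
not Q -> not P = True -> True = True
not P = not False = True
(not Q -> not P) nor not P = True nor True = False
not P nor ((not Q -> not P) nor not P) = True nor False = False
not (not P nor ((not Q -> not P) nor not P)) = not False = True
Hence #2 is true.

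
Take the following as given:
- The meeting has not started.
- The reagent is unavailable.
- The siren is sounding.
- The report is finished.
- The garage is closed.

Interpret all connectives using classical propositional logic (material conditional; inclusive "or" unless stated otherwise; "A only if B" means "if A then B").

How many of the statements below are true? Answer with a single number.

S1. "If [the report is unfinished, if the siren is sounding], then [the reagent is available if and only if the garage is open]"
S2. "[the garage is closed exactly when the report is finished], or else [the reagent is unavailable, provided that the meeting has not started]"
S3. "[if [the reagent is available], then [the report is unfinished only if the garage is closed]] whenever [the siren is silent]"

Let R = "the siren is sounding" (T), S = "the report is finished" (T), Q = "the reagent is available" (F), U = "the garage is closed" (T), P = "the meeting has started" (F).

S1: In symbols: (R → ¬S) → (Q ↔ ¬U)

¬S = ¬T = F
R → ¬S = T → F = F
¬U = ¬T = F
Q ↔ ¬U = F ↔ F = T
(R → ¬S) → (Q ↔ ¬U) = F → T = T
Thus S1 is true.

S2: This is (U ↔ S) ∨ (¬P → ¬Q).

U ↔ S = T ↔ T = T
¬P = ¬F = T
¬Q = ¬F = T
¬P → ¬Q = T → T = T
(U ↔ S) ∨ (¬P → ¬Q) = T ∨ T = T
Hence S2 is true.

S3: Parsed as ¬R → (Q → (¬S → U))

¬R = ¬T = F
¬S = ¬T = F
¬S → U = F → T = T
Q → (¬S → U) = F → T = T
¬R → (Q → (¬S → U)) = F → T = T
Hence S3 is true.

3 of the 3 statements are true.

3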